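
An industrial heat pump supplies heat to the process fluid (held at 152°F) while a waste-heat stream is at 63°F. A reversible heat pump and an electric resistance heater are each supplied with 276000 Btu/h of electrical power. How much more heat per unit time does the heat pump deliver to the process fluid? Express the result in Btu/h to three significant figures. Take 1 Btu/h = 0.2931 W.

1620000 Btu/h

In absolute terms T_C = 290.37 K and T_H = 339.82 K, so ΔT = 49.44 K.
COP_Carnot = T_H/ΔT = 339.82/49.44 = 6.873.
The heat pump delivers Q̇_H = COP × Ẇ = 1897000 Btu/h; the resistance heater delivers Ẇ = 276000 Btu/h.
Extra = (COP − 1)·Ẇ = 1621000 Btu/h.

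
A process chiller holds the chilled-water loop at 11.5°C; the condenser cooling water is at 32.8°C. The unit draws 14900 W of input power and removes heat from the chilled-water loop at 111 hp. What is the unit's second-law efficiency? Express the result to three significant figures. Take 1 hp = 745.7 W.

0.416

Converting, Q̇_C = 111.0 hp = 82770 W, so COP_actual = Q̇_C/Ẇ = 82770/14900 = 5.555.
In absolute terms T_C = 284.65 K and T_H = 305.95 K, so ΔT = 21.30 K.
COP_Carnot = T_C/ΔT = 284.65/21.30 = 13.36.
η_II = COP_actual/COP_Carnot = 5.555/13.36 = 0.4157.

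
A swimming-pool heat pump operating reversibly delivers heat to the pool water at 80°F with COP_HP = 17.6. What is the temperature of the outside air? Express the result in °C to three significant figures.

COP_HP = T_H/(T_H − T_C) gives T_H − T_C = T_H/COP.
With T_H = 299.82 K, T_C = 299.82 × (1 − 1/17.6) = 282.78 K.
Converting, 282.78 K = 9.63°C.

9.63 °C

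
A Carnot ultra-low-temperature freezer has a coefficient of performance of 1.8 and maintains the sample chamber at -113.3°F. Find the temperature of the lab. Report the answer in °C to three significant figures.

26.2 °C

COP_R = T_C/(T_H − T_C) gives T_H − T_C = T_C/COP.
With T_C = 192.43 K, T_H = 192.43 × (1 + 1/1.8) = 299.33 K.
Converting, 299.33 K = 26.18°C.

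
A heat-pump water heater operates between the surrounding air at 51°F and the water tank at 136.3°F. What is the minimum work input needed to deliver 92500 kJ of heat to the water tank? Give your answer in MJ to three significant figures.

In absolute terms T_C = 283.71 K and T_H = 331.09 K, so ΔT = 47.39 K.
The reversible limit is COP_HP = T_H/ΔT = 6.987, so W_min = Q_H/COP = Q_H·ΔT/T_H.
W_min = 92500 × 47.39/331.09 = 13240 kJ = 13.24 MJ.

13.2 MJ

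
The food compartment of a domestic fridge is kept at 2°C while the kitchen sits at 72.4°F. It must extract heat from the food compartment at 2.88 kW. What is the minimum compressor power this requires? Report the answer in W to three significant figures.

In absolute terms T_C = 275.15 K and T_H = 295.59 K, so ΔT = 20.44 K.
COP_Carnot = T_C/ΔT = 275.15/20.44 = 13.46.
Ẇ_min = Q̇/COP_Carnot = 2.880/13.46 = 0.2140 kW = 214.0 W.

214 W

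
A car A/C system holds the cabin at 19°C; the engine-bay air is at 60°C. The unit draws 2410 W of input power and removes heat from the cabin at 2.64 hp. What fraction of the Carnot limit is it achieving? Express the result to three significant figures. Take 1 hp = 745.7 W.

Converting, Q̇_C = 2.640 hp = 1969 W, so COP_actual = Q̇_C/Ẇ = 1969/2410 = 0.8169.
In absolute terms T_C = 292.15 K and T_H = 333.15 K, so ΔT = 41.00 K.
COP_Carnot = T_C/ΔT = 292.15/41.00 = 7.126.
η_II = COP_actual/COP_Carnot = 0.8169/7.126 = 0.1146.

0.115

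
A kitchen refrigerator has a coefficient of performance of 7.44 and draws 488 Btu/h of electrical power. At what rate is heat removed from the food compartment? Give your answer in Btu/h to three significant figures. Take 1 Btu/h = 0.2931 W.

3630 Btu/h

Q̇_C = COP × Ẇ = 7.44 × 488.0 = 3631 Btu/h.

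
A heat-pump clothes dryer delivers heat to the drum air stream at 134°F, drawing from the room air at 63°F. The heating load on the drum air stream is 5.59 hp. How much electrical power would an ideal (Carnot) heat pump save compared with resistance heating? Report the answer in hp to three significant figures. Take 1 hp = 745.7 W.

In absolute terms T_C = 290.37 K and T_H = 329.82 K, so ΔT = 39.44 K.
COP_Carnot = T_H/ΔT = 329.82/39.44 = 8.362.
Resistance heating needs Ẇ_res = Q̇_H = 5.590 hp; the reversible heat pump needs only Ẇ_hp = Q̇_H/COP = 0.6685 hp.
Saving = 5.590 − 0.6685 = 4.921 hp.

4.92 hp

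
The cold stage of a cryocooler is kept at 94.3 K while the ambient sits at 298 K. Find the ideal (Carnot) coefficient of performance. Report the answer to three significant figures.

0.463

The reservoir spacing is ΔT = 298 − 94.3 = 203.7 K.
For a reversible cycle, COP_Carnot = T_C/ΔT = 94.30/203.7 = 0.4629.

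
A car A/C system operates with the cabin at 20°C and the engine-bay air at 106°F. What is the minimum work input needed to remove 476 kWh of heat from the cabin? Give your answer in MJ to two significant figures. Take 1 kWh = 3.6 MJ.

In absolute terms T_C = 293.15 K and T_H = 314.26 K, so ΔT = 21.11 K.
The reversible limit is COP_R = T_C/ΔT = 13.89, so W_min = Q_C/COP = Q_C·ΔT/T_C.
W_min = 476.0 × 21.11/293.15 = 34.28 kWh = 123.4 MJ.

120 MJ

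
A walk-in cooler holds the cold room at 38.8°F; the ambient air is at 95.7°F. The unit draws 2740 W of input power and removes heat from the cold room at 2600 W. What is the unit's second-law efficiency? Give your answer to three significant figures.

0.108

COP_actual = Q̇_C/Ẇ = 2600/2740 = 0.9489.
In absolute terms T_C = 276.93 K and T_H = 308.54 K, so ΔT = 31.61 K.
COP_Carnot = T_C/ΔT = 276.93/31.61 = 8.760.
η_II = COP_actual/COP_Carnot = 0.9489/8.760 = 0.1083.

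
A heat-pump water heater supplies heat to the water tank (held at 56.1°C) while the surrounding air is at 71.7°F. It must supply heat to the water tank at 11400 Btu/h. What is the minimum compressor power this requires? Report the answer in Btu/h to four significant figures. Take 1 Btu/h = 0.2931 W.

In absolute terms T_C = 295.21 K and T_H = 329.25 K, so ΔT = 34.04 K.
COP_Carnot = T_H/ΔT = 329.25/34.04 = 9.671.
Ẇ_min = Q̇/COP_Carnot = 11400/9.671 = 1179 Btu/h.

1179 Btu/h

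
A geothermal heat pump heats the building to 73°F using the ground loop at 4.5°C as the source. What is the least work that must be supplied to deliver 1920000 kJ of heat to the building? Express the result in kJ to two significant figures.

120000 kJ

In absolute terms T_C = 277.65 K and T_H = 295.93 K, so ΔT = 18.28 K.
The reversible limit is COP_HP = T_H/ΔT = 16.19, so W_min = Q_H/COP = Q_H·ΔT/T_H.
W_min = 1920000 × 18.28/295.93 = 118600 kJ.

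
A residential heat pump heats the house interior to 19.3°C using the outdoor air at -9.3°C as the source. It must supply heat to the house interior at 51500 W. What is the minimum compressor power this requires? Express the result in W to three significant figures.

In absolute terms T_C = 263.85 K and T_H = 292.45 K, so ΔT = 28.60 K.
COP_Carnot = T_H/ΔT = 292.45/28.60 = 10.23.
Ẇ_min = Q̇/COP_Carnot = 51500/10.23 = 5036 W.

5040 W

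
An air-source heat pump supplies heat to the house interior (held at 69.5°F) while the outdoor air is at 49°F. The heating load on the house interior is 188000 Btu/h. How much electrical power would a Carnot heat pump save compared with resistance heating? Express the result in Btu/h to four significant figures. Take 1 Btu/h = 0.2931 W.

180700 Btu/h

In absolute terms T_C = 282.59 K and T_H = 293.98 K, so ΔT = 11.39 K.
COP_Carnot = T_H/ΔT = 293.98/11.39 = 25.81.
Resistance heating needs Ẇ_res = Q̇_H = 188000 Btu/h; the reversible heat pump needs only Ẇ_hp = Q̇_H/COP = 7283 Btu/h.
Saving = 188000 − 7283 = 180700 Btu/h.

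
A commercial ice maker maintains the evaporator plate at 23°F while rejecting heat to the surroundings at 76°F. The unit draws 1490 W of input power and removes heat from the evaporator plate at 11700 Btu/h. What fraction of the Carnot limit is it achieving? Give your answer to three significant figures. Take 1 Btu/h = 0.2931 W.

0.253

Converting, Q̇_C = 11700 Btu/h = 3429 W, so COP_actual = Q̇_C/Ẇ = 3429/1490 = 2.302.
In absolute terms T_C = 268.15 K and T_H = 297.59 K, so ΔT = 29.44 K.
COP_Carnot = T_C/ΔT = 268.15/29.44 = 9.107.
η_II = COP_actual/COP_Carnot = 2.302/9.107 = 0.2527.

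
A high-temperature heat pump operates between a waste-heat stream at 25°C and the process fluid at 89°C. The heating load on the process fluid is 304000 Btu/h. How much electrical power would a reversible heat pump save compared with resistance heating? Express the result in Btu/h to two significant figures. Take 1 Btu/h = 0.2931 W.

In absolute terms T_C = 298.15 K and T_H = 362.15 K, so ΔT = 64.00 K.
COP_Carnot = T_H/ΔT = 362.15/64.00 = 5.659.
Resistance heating needs Ẇ_res = Q̇_H = 304000 Btu/h; the reversible heat pump needs only Ẇ_hp = Q̇_H/COP = 53720 Btu/h.
Saving = 304000 − 53720 = 250300 Btu/h.

250000 Btu/h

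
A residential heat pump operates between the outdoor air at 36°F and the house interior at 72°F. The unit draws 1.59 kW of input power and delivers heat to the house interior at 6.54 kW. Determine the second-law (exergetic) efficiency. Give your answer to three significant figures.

0.279

COP_actual = Q̇_H/Ẇ = 6.540/1.590 = 4.113.
In absolute terms T_C = 275.37 K and T_H = 295.37 K, so ΔT = 20.00 K.
COP_Carnot = T_H/ΔT = 295.37/20.00 = 14.77.
η_II = COP_actual/COP_Carnot = 4.113/14.77 = 0.2785.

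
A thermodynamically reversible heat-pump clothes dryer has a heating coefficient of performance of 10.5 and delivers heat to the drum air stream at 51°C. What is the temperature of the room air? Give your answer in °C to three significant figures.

COP_HP = T_H/(T_H − T_C) gives T_H − T_C = T_H/COP.
With T_H = 324.15 K, T_C = 324.15 × (1 − 1/10.5) = 293.28 K.
Converting, 293.28 K = 20.13°C.

20.1 °C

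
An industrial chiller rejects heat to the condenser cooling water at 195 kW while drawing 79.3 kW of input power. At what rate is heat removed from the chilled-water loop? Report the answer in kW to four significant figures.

115.7 kW

For a cyclic device the first law requires Q̇_H = Q̇_C + Ẇ.
Q̇_C = Q̇_H − Ẇ = 115.7 kW.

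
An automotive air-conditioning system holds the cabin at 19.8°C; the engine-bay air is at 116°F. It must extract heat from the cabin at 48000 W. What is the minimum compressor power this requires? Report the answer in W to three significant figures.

4400 W

In absolute terms T_C = 292.95 K and T_H = 319.82 K, so ΔT = 26.87 K.
COP_Carnot = T_C/ΔT = 292.95/26.87 = 10.90.
Ẇ_min = Q̇/COP_Carnot = 48000/10.90 = 4402 W.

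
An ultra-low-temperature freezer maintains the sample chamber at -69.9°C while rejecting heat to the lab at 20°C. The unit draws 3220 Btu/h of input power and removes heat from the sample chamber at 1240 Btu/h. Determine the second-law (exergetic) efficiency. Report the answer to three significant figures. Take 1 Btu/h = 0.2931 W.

COP_actual = Q̇_C/Ẇ = 1240/3220 = 0.3851.
In absolute terms T_C = 203.25 K and T_H = 293.15 K, so ΔT = 89.90 K.
COP_Carnot = T_C/ΔT = 203.25/89.90 = 2.261.
η_II = COP_actual/COP_Carnot = 0.3851/2.261 = 0.1703.

0.170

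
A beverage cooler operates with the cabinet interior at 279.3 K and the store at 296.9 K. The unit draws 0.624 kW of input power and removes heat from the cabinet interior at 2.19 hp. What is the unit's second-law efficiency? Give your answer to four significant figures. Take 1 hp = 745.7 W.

0.1649

Converting, Q̇_C = 2.190 hp = 1.633 kW, so COP_actual = Q̇_C/Ẇ = 1.633/0.6240 = 2.617.
The reservoir spacing is ΔT = 296.9 − 279.3 = 17.60 K.
COP_Carnot = T_C/ΔT = 279.30/17.60 = 15.87.
η_II = COP_actual/COP_Carnot = 2.617/15.87 = 0.1649.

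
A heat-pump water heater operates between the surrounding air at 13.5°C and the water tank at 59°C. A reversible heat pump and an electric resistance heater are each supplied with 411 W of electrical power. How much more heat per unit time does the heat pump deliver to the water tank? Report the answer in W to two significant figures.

2600 W

In absolute terms T_C = 286.65 K and T_H = 332.15 K, so ΔT = 45.50 K.
COP_Carnot = T_H/ΔT = 332.15/45.50 = 7.300.
The heat pump delivers Q̇_H = COP × Ẇ = 3000 W; the resistance heater delivers Ẇ = 411.0 W.
Extra = (COP − 1)·Ẇ = 2589 W.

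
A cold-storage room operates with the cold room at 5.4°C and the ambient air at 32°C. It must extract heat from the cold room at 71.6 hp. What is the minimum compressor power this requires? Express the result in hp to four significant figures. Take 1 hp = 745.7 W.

6.837 hp

In absolute terms T_C = 278.55 K and T_H = 305.15 K, so ΔT = 26.60 K.
COP_Carnot = T_C/ΔT = 278.55/26.60 = 10.47.
Ẇ_min = Q̇/COP_Carnot = 71.60/10.47 = 6.837 hp.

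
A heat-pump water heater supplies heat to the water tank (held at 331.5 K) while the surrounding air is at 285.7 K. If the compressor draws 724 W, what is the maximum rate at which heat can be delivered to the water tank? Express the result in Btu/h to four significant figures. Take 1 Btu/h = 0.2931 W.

The reservoir spacing is ΔT = 331.5 − 285.7 = 45.80 K.
COP_Carnot = T_H/ΔT = 331.50/45.80 = 7.238.
Q̇_max = COP_Carnot × Ẇ = 7.238 × 724.0 W = 5240 W = 17880 Btu/h.

17880 Btu/h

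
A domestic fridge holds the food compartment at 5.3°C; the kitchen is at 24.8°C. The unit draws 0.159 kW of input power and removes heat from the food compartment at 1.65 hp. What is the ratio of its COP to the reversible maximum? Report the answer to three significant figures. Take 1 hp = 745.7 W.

Converting, Q̇_C = 1.650 hp = 1.230 kW, so COP_actual = Q̇_C/Ẇ = 1.230/0.1590 = 7.738.
In absolute terms T_C = 278.45 K and T_H = 297.95 K, so ΔT = 19.50 K.
COP_Carnot = T_C/ΔT = 278.45/19.50 = 14.28.
η_II = COP_actual/COP_Carnot = 7.738/14.28 = 0.5419.

0.542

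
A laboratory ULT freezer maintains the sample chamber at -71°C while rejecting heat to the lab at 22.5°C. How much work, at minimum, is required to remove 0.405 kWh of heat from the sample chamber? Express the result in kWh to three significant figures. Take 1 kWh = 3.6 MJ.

0.187 kWh

In absolute terms T_C = 202.15 K and T_H = 295.65 K, so ΔT = 93.50 K.
The reversible limit is COP_R = T_C/ΔT = 2.162, so W_min = Q_C/COP = Q_C·ΔT/T_C.
W_min = 0.4050 × 93.50/202.15 = 0.1873 kWh.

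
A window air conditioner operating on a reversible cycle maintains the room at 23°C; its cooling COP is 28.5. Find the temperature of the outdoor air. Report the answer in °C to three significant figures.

COP_R = T_C/(T_H − T_C) gives T_H − T_C = T_C/COP.
With T_C = 296.15 K, T_H = 296.15 × (1 + 1/28.5) = 306.54 K.
Converting, 306.54 K = 33.39°C.

33.4 °C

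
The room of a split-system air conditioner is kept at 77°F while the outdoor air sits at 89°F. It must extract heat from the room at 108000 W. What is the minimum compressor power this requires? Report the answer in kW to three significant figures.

2.41 kW

In absolute terms T_C = 298.15 K and T_H = 304.82 K, so ΔT = 6.667 K.
COP_Carnot = T_C/ΔT = 298.15/6.667 = 44.72.
Ẇ_min = Q̇/COP_Carnot = 108000/44.72 = 2415 W = 2.415 kW.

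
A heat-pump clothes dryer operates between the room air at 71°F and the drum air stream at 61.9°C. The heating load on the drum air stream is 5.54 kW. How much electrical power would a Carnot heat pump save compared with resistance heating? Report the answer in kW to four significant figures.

4.875 kW

In absolute terms T_C = 294.82 K and T_H = 335.05 K, so ΔT = 40.23 K.
COP_Carnot = T_H/ΔT = 335.05/40.23 = 8.328.
Resistance heating needs Ẇ_res = Q̇_H = 5.540 kW; the reversible heat pump needs only Ẇ_hp = Q̇_H/COP = 0.6653 kW.
Saving = 5.540 − 0.6653 = 4.875 kW.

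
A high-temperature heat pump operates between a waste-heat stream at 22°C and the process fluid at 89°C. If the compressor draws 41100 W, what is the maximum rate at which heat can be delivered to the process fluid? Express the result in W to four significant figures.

222200 W

In absolute terms T_C = 295.15 K and T_H = 362.15 K, so ΔT = 67.00 K.
COP_Carnot = T_H/ΔT = 362.15/67.00 = 5.405.
Q̇_max = COP_Carnot × Ẇ = 5.405 × 41100 W = 222200 W.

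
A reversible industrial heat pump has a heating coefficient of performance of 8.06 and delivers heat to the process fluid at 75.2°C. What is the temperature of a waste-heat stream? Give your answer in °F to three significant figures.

COP_HP = T_H/(T_H − T_C) gives T_H − T_C = T_H/COP.
With T_H = 348.35 K, T_C = 348.35 × (1 − 1/8.06) = 305.13 K.
Converting, 305.13 K = 89.56°F.

89.6 °F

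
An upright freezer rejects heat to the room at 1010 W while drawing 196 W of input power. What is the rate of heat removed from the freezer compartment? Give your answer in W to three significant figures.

814 W

For a cyclic device the first law requires Q̇_H = Q̇_C + Ẇ.
Q̇_C = Q̇_H − Ẇ = 814.0 W.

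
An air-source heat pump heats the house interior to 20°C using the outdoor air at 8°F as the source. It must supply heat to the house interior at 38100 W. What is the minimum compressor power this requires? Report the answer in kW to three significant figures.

In absolute terms T_C = 259.82 K and T_H = 293.15 K, so ΔT = 33.33 K.
COP_Carnot = T_H/ΔT = 293.15/33.33 = 8.795.
Ẇ_min = Q̇/COP_Carnot = 38100/8.795 = 4332 W = 4.332 kW.

4.33 kW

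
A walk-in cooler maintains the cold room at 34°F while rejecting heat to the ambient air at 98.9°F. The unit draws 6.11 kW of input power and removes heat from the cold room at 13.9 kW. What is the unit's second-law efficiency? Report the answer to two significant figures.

0.30

COP_actual = Q̇_C/Ẇ = 13.90/6.110 = 2.275.
In absolute terms T_C = 274.26 K and T_H = 310.32 K, so ΔT = 36.06 K.
COP_Carnot = T_C/ΔT = 274.26/36.06 = 7.607.
η_II = COP_actual/COP_Carnot = 2.275/7.607 = 0.2991.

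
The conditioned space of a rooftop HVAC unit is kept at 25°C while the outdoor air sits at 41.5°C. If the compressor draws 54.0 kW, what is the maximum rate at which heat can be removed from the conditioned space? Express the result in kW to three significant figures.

In absolute terms T_C = 298.15 K and T_H = 314.65 K, so ΔT = 16.50 K.
COP_Carnot = T_C/ΔT = 298.15/16.50 = 18.07.
Q̇_max = COP_Carnot × Ẇ = 18.07 × 54.00 kW = 975.8 kW.

976 kW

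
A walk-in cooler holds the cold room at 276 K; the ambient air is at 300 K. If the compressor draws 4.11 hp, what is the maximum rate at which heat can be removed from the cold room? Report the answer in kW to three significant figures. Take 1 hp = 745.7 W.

35.2 kW

The reservoir spacing is ΔT = 300 − 276 = 24.00 K.
COP_Carnot = T_C/ΔT = 276.00/24.00 = 11.50.
Q̇_max = COP_Carnot × Ẇ = 11.50 × 4.110 hp = 47.27 hp = 35.25 kW.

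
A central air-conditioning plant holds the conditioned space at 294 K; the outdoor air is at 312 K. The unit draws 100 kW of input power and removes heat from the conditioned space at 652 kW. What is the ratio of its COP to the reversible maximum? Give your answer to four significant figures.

0.3992

COP_actual = Q̇_C/Ẇ = 652.0/100.0 = 6.520.
The reservoir spacing is ΔT = 312 − 294 = 18.00 K.
COP_Carnot = T_C/ΔT = 294.00/18.00 = 16.33.
η_II = COP_actual/COP_Carnot = 6.520/16.33 = 0.3992.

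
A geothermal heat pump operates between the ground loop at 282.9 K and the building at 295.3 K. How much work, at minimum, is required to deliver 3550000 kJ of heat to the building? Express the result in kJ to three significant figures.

The reservoir spacing is ΔT = 295.3 − 282.9 = 12.40 K.
The reversible limit is COP_HP = T_H/ΔT = 23.81, so W_min = Q_H/COP = Q_H·ΔT/T_H.
W_min = 3550000 × 12.40/295.30 = 149100 kJ.

149000 kJ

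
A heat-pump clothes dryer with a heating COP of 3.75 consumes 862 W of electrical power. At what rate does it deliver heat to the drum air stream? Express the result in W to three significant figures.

Q̇_H = COP_HP × Ẇ = 3.75 × 862.0 = 3233 W.

3230 W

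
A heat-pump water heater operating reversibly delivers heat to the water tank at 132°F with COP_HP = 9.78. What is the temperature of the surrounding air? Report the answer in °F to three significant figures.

71.5 °F

COP_HP = T_H/(T_H − T_C) gives T_H − T_C = T_H/COP.
With T_H = 328.71 K, T_C = 328.71 × (1 − 1/9.78) = 295.10 K.
Converting, 295.10 K = 71.50°F.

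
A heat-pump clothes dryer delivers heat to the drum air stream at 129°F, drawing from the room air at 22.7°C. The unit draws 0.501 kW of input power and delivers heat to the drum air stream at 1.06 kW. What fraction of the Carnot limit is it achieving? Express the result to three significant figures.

0.202

COP_actual = Q̇_H/Ẇ = 1.060/0.5010 = 2.116.
In absolute terms T_C = 295.85 K and T_H = 327.04 K, so ΔT = 31.19 K.
COP_Carnot = T_H/ΔT = 327.04/31.19 = 10.49.
η_II = COP_actual/COP_Carnot = 2.116/10.49 = 0.2018.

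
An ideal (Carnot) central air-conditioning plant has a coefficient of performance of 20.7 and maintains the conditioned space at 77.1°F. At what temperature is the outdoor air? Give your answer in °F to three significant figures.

103 °F

COP_R = T_C/(T_H − T_C) gives T_H − T_C = T_C/COP.
With T_C = 298.21 K, T_H = 298.21 × (1 + 1/20.7) = 312.61 K.
Converting, 312.61 K = 103.03°F.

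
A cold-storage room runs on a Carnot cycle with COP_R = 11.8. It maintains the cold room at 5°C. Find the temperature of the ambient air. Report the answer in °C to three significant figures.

28.6 °C

COP_R = T_C/(T_H − T_C) gives T_H − T_C = T_C/COP.
With T_C = 278.15 K, T_H = 278.15 × (1 + 1/11.8) = 301.72 K.
Converting, 301.72 K = 28.57°C.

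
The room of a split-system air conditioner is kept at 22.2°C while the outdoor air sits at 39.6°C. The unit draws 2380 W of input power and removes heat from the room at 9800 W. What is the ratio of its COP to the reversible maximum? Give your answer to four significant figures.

0.2426

COP_actual = Q̇_C/Ẇ = 9800/2380 = 4.118.
In absolute terms T_C = 295.35 K and T_H = 312.75 K, so ΔT = 17.40 K.
COP_Carnot = T_C/ΔT = 295.35/17.40 = 16.97.
η_II = COP_actual/COP_Carnot = 4.118/16.97 = 0.2426.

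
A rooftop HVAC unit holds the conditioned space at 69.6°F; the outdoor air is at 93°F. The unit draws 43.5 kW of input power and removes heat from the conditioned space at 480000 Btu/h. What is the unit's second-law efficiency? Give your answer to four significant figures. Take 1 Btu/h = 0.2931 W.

0.1430

Converting, Q̇_C = 480000 Btu/h = 140.7 kW, so COP_actual = Q̇_C/Ẇ = 140.7/43.50 = 3.234.
In absolute terms T_C = 294.04 K and T_H = 307.04 K, so ΔT = 13.00 K.
COP_Carnot = T_C/ΔT = 294.04/13.00 = 22.62.
η_II = COP_actual/COP_Carnot = 3.234/22.62 = 0.1430.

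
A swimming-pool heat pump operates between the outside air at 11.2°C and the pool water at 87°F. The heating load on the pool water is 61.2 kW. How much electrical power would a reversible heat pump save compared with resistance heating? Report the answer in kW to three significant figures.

57.3 kW

In absolute terms T_C = 284.35 K and T_H = 303.71 K, so ΔT = 19.36 K.
COP_Carnot = T_H/ΔT = 303.71/19.36 = 15.69.
Resistance heating needs Ẇ_res = Q̇_H = 61.20 kW; the reversible heat pump needs only Ẇ_hp = Q̇_H/COP = 3.900 kW.
Saving = 61.20 − 3.900 = 57.30 kW.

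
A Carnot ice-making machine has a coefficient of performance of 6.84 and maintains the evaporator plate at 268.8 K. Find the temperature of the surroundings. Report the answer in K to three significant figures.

308 K

COP_R = T_C/(T_H − T_C) gives T_H − T_C = T_C/COP.
With T_C = 268.80 K, T_H = 268.80 × (1 + 1/6.84) = 308.10 K.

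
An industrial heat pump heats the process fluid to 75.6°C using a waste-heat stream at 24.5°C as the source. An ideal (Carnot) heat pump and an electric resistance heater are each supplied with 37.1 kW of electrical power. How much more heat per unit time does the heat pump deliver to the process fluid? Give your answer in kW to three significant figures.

In absolute terms T_C = 297.65 K and T_H = 348.75 K, so ΔT = 51.10 K.
COP_Carnot = T_H/ΔT = 348.75/51.10 = 6.825.
The heat pump delivers Q̇_H = COP × Ẇ = 253.2 kW; the resistance heater delivers Ẇ = 37.10 kW.
Extra = (COP − 1)·Ẇ = 216.1 kW.

216 kW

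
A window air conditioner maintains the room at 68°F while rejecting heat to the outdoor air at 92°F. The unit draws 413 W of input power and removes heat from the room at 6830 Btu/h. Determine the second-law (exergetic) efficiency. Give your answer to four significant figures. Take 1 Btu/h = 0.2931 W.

0.2205

Converting, Q̇_C = 6830 Btu/h = 2002 W, so COP_actual = Q̇_C/Ẇ = 2002/413.0 = 4.847.
In absolute terms T_C = 293.15 K and T_H = 306.48 K, so ΔT = 13.33 K.
COP_Carnot = T_C/ΔT = 293.15/13.33 = 21.99.
η_II = COP_actual/COP_Carnot = 4.847/21.99 = 0.2205.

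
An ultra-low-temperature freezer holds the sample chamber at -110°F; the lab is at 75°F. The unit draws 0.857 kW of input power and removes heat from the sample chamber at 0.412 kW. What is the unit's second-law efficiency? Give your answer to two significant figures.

0.25

COP_actual = Q̇_C/Ẇ = 0.4120/0.8570 = 0.4807.
In absolute terms T_C = 194.26 K and T_H = 297.04 K, so ΔT = 102.8 K.
COP_Carnot = T_C/ΔT = 194.26/102.8 = 1.890.
η_II = COP_actual/COP_Carnot = 0.4807/1.890 = 0.2543.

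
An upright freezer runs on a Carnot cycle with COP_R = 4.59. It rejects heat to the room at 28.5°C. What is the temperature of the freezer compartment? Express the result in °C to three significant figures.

For a Carnot refrigerator COP_R = T_C/(T_H − T_C), so T_C = COP·T_H/(1 + COP).
With T_H = 301.65 K, T_C = 4.59 × 301.65/5.590 = 247.69 K.
Converting, 247.69 K = -25.46°C.

-25.5 °C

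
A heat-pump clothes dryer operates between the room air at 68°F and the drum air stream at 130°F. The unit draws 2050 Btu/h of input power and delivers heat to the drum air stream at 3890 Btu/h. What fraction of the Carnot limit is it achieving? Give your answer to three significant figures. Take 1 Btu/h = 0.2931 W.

COP_actual = Q̇_H/Ẇ = 3890/2050 = 1.898.
In absolute terms T_C = 293.15 K and T_H = 327.59 K, so ΔT = 34.44 K.
COP_Carnot = T_H/ΔT = 327.59/34.44 = 9.511.
η_II = COP_actual/COP_Carnot = 1.898/9.511 = 0.1995.

0.200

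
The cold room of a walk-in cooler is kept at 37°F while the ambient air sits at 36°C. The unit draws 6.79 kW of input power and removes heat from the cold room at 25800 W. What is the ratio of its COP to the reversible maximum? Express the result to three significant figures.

0.457

Converting, Q̇_C = 25800 W = 25.80 kW, so COP_actual = Q̇_C/Ẇ = 25.80/6.790 = 3.800.
In absolute terms T_C = 275.93 K and T_H = 309.15 K, so ΔT = 33.22 K.
COP_Carnot = T_C/ΔT = 275.93/33.22 = 8.306.
η_II = COP_actual/COP_Carnot = 3.800/8.306 = 0.4575.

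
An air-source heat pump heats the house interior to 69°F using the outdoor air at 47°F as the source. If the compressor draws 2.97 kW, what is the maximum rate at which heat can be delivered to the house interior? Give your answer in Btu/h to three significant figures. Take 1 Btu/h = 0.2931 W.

In absolute terms T_C = 281.48 K and T_H = 293.71 K, so ΔT = 12.22 K.
COP_Carnot = T_H/ΔT = 293.71/12.22 = 24.03.
Q̇_max = COP_Carnot × Ẇ = 24.03 × 2.970 kW = 71.37 kW = 243500 Btu/h.

244000 Btu/h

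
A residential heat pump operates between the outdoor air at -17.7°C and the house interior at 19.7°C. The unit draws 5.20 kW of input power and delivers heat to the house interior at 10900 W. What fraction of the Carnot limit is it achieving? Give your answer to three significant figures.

Converting, Q̇_H = 10900 W = 10.90 kW, so COP_actual = Q̇_H/Ẇ = 10.90/5.200 = 2.096.
In absolute terms T_C = 255.45 K and T_H = 292.85 K, so ΔT = 37.40 K.
COP_Carnot = T_H/ΔT = 292.85/37.40 = 7.830.
η_II = COP_actual/COP_Carnot = 2.096/7.830 = 0.2677.

0.268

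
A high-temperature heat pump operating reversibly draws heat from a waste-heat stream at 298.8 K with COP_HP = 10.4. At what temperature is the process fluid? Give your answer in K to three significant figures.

331 K

COP_HP = T_H/(T_H − T_C) rearranges to T_H = COP·T_C/(COP − 1).
With T_C = 298.80 K, T_H = 10.4 × 298.80/9.400 = 330.59 K.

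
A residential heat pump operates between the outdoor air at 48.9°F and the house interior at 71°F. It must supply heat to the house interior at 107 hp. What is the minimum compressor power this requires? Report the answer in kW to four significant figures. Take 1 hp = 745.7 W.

In absolute terms T_C = 282.54 K and T_H = 294.82 K, so ΔT = 12.28 K.
COP_Carnot = T_H/ΔT = 294.82/12.28 = 24.01.
Ẇ_min = Q̇/COP_Carnot = 107.0/24.01 = 4.456 hp = 3.323 kW.

3.323 kW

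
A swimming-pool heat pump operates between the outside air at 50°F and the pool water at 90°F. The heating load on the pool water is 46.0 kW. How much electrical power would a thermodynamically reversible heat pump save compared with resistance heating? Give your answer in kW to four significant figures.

In absolute terms T_C = 283.15 K and T_H = 305.37 K, so ΔT = 22.22 K.
COP_Carnot = T_H/ΔT = 305.37/22.22 = 13.74.
Resistance heating needs Ẇ_res = Q̇_H = 46.00 kW; the reversible heat pump needs only Ẇ_hp = Q̇_H/COP = 3.347 kW.
Saving = 46.00 − 3.347 = 42.65 kW.

42.65 kW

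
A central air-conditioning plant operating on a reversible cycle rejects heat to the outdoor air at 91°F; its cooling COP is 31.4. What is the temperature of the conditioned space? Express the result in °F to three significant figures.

For a Carnot refrigerator COP_R = T_C/(T_H − T_C), so T_C = COP·T_H/(1 + COP).
With T_H = 305.93 K, T_C = 31.4 × 305.93/32.40 = 296.49 K.
Converting, 296.49 K = 74.00°F.

74.0 °F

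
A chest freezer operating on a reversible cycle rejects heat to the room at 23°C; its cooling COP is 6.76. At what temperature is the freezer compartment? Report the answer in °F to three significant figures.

For a Carnot refrigerator COP_R = T_C/(T_H − T_C), so T_C = COP·T_H/(1 + COP).
With T_H = 296.15 K, T_C = 6.76 × 296.15/7.760 = 257.99 K.
Converting, 257.99 K = 4.71°F.

4.71 °F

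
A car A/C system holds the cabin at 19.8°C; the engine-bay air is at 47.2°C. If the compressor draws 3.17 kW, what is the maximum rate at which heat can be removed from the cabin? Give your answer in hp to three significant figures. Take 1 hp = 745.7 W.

45.5 hp

In absolute terms T_C = 292.95 K and T_H = 320.35 K, so ΔT = 27.40 K.
COP_Carnot = T_C/ΔT = 292.95/27.40 = 10.69.
Q̇_max = COP_Carnot × Ẇ = 10.69 × 3.170 kW = 33.89 kW = 45.45 hp.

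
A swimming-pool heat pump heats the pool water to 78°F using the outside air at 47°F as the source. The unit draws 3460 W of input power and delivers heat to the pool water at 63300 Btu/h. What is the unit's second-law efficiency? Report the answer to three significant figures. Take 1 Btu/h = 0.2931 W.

Converting, Q̇_H = 63300 Btu/h = 18550 W, so COP_actual = Q̇_H/Ẇ = 18550/3460 = 5.362.
In absolute terms T_C = 281.48 K and T_H = 298.71 K, so ΔT = 17.22 K.
COP_Carnot = T_H/ΔT = 298.71/17.22 = 17.34.
η_II = COP_actual/COP_Carnot = 5.362/17.34 = 0.3092.

0.309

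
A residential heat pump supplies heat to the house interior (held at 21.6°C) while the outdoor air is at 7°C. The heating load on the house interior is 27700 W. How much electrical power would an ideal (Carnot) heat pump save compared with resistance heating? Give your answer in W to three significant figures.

In absolute terms T_C = 280.15 K and T_H = 294.75 K, so ΔT = 14.60 K.
COP_Carnot = T_H/ΔT = 294.75/14.60 = 20.19.
Resistance heating needs Ẇ_res = Q̇_H = 27700 W; the reversible heat pump needs only Ẇ_hp = Q̇_H/COP = 1372 W.
Saving = 27700 − 1372 = 26330 W.

26300 W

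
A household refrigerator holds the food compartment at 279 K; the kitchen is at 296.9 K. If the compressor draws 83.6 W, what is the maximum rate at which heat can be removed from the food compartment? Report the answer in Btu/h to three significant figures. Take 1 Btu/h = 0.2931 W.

4450 Btu/h

The reservoir spacing is ΔT = 296.9 − 279 = 17.90 K.
COP_Carnot = T_C/ΔT = 279.00/17.90 = 15.59.
Q̇_max = COP_Carnot × Ẇ = 15.59 × 83.60 W = 1303 W = 4446 Btu/h.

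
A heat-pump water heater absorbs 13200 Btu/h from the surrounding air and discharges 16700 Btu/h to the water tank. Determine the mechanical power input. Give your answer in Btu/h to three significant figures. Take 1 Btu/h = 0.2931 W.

3500 Btu/h

For a cyclic device the first law requires Q̇_H = Q̇_C + Ẇ.
Ẇ = Q̇_H − Q̇_C = 3500 Btu/h.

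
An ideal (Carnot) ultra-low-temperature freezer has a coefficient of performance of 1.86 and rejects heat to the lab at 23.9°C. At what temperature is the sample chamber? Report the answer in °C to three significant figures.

For a Carnot refrigerator COP_R = T_C/(T_H − T_C), so T_C = COP·T_H/(1 + COP).
With T_H = 297.05 K, T_C = 1.86 × 297.05/2.860 = 193.19 K.
Converting, 193.19 K = -79.96°C.

-80.0 °C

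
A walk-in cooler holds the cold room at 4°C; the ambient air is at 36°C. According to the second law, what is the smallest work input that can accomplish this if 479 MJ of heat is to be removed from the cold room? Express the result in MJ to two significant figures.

55 MJ

In absolute terms T_C = 277.15 K and T_H = 309.15 K, so ΔT = 32.00 K.
The reversible limit is COP_R = T_C/ΔT = 8.661, so W_min = Q_C/COP = Q_C·ΔT/T_C.
W_min = 479.0 × 32.00/277.15 = 55.31 MJ.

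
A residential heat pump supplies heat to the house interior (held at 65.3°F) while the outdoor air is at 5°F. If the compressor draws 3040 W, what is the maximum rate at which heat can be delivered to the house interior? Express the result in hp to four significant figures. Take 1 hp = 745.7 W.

35.49 hp

In absolute terms T_C = 258.15 K and T_H = 291.65 K, so ΔT = 33.50 K.
COP_Carnot = T_H/ΔT = 291.65/33.50 = 8.706.
Q̇_max = COP_Carnot × Ẇ = 8.706 × 3040 W = 26470 W = 35.49 hp.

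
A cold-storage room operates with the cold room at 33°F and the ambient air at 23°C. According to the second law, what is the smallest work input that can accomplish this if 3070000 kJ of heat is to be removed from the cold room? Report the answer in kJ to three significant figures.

In absolute terms T_C = 273.71 K and T_H = 296.15 K, so ΔT = 22.44 K.
The reversible limit is COP_R = T_C/ΔT = 12.19, so W_min = Q_C/COP = Q_C·ΔT/T_C.
W_min = 3070000 × 22.44/273.71 = 251700 kJ.

252000 kJ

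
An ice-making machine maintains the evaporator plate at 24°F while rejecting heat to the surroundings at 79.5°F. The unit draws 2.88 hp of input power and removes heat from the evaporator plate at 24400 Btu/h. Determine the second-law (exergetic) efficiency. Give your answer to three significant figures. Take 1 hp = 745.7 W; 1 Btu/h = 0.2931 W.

0.382

Converting, Q̇_C = 24400 Btu/h = 9.591 hp, so COP_actual = Q̇_C/Ẇ = 9.591/2.880 = 3.330.
In absolute terms T_C = 268.71 K and T_H = 299.54 K, so ΔT = 30.83 K.
COP_Carnot = T_C/ΔT = 268.71/30.83 = 8.715.
η_II = COP_actual/COP_Carnot = 3.330/8.715 = 0.3821.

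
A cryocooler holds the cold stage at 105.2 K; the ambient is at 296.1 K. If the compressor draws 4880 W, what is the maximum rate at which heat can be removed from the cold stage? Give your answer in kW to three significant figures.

The reservoir spacing is ΔT = 296.1 − 105.2 = 190.9 K.
COP_Carnot = T_C/ΔT = 105.20/190.9 = 0.5511.
Q̇_max = COP_Carnot × Ẇ = 0.5511 × 4880 W = 2689 W = 2.689 kW.

2.69 kW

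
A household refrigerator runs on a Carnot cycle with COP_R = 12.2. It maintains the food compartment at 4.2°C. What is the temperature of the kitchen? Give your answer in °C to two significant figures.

COP_R = T_C/(T_H − T_C) gives T_H − T_C = T_C/COP.
With T_C = 277.35 K, T_H = 277.35 × (1 + 1/12.2) = 300.08 K.
Converting, 300.08 K = 26.93°C.

27 °C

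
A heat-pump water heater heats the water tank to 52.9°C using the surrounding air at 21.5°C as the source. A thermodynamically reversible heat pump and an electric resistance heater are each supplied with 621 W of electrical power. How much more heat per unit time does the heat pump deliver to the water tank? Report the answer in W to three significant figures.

In absolute terms T_C = 294.65 K and T_H = 326.05 K, so ΔT = 31.40 K.
COP_Carnot = T_H/ΔT = 326.05/31.40 = 10.38.
The heat pump delivers Q̇_H = COP × Ẇ = 6448 W; the resistance heater delivers Ẇ = 621.0 W.
Extra = (COP − 1)·Ẇ = 5827 W.

5830 W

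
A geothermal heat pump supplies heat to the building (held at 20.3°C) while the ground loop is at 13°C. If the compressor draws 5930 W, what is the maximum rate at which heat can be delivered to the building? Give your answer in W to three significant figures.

In absolute terms T_C = 286.15 K and T_H = 293.45 K, so ΔT = 7.300 K.
COP_Carnot = T_H/ΔT = 293.45/7.300 = 40.20.
Q̇_max = COP_Carnot × Ẇ = 40.20 × 5930 W = 238400 W.

238000 W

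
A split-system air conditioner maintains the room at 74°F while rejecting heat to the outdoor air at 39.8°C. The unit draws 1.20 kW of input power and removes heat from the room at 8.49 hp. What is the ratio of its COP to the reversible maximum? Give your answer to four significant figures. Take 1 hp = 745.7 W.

0.2930

Converting, Q̇_C = 8.490 hp = 6.331 kW, so COP_actual = Q̇_C/Ẇ = 6.331/1.200 = 5.276.
In absolute terms T_C = 296.48 K and T_H = 312.95 K, so ΔT = 16.47 K.
COP_Carnot = T_C/ΔT = 296.48/16.47 = 18.01.
η_II = COP_actual/COP_Carnot = 5.276/18.01 = 0.2930.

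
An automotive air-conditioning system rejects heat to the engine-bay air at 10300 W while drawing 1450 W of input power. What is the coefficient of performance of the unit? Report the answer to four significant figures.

The first law gives Q̇_H = Q̇_C + Ẇ, so the three rates are Q̇_C = 8850, Q̇_H = 10300, Ẇ = 1450 W.
COP_R = Q̇_C/Ẇ = 8850/1450 = 6.103.

6.103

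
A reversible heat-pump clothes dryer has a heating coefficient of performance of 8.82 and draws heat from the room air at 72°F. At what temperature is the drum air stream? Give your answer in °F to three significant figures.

140 °F

COP_HP = T_H/(T_H − T_C) rearranges to T_H = COP·T_C/(COP − 1).
With T_C = 295.37 K, T_H = 8.82 × 295.37/7.820 = 333.14 K.
Converting, 333.14 K = 139.99°F.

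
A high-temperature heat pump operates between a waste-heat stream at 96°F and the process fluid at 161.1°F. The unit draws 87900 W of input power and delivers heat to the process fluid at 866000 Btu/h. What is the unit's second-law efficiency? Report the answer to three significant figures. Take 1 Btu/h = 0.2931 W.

Converting, Q̇_H = 866000 Btu/h = 253800 W, so COP_actual = Q̇_H/Ẇ = 253800/87900 = 2.888.
In absolute terms T_C = 308.71 K and T_H = 344.87 K, so ΔT = 36.17 K.
COP_Carnot = T_H/ΔT = 344.87/36.17 = 9.536.
η_II = COP_actual/COP_Carnot = 2.888/9.536 = 0.3028.

0.303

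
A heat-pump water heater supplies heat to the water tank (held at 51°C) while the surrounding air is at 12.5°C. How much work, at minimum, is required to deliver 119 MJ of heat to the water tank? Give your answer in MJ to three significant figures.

14.1 MJ

In absolute terms T_C = 285.65 K and T_H = 324.15 K, so ΔT = 38.50 K.
The reversible limit is COP_HP = T_H/ΔT = 8.419, so W_min = Q_H/COP = Q_H·ΔT/T_H.
W_min = 119.0 × 38.50/324.15 = 14.13 MJ.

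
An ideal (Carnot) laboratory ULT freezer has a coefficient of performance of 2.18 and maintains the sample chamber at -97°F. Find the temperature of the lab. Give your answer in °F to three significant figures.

COP_R = T_C/(T_H − T_C) gives T_H − T_C = T_C/COP.
With T_C = 201.48 K, T_H = 201.48 × (1 + 1/2.18) = 293.91 K.
Converting, 293.91 K = 69.36°F.

69.4 °F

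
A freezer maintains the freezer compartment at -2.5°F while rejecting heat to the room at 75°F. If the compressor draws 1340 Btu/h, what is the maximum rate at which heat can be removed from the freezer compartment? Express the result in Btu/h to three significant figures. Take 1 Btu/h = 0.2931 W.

In absolute terms T_C = 253.98 K and T_H = 297.04 K, so ΔT = 43.06 K.
COP_Carnot = T_C/ΔT = 253.98/43.06 = 5.899.
Q̇_max = COP_Carnot × Ẇ = 5.899 × 1340 Btu/h = 7905 Btu/h.

7900 Btu/h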